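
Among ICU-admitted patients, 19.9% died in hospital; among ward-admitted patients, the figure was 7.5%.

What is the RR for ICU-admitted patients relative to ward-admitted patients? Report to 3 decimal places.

RR = 0.1990 / 0.0750 = 2.653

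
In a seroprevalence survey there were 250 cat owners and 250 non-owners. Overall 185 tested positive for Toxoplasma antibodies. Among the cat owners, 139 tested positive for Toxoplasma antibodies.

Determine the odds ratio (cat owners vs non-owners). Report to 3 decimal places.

5.553

cat owners without the outcome: 250 − 139 = 111
non-owners with the outcome: 185 − 139 = 46
non-owners without the outcome: 250 − 46 = 204
odds, cat owners = 139/111 = 1.2523
odds, non-owners = 46/204 = 0.2255
OR = 1.2523 / 0.2255 = 5.553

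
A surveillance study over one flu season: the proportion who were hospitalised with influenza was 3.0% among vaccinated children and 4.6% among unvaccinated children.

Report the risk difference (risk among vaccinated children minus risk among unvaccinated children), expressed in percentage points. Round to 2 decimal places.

risk difference = 0.03000 − 0.04600 = -0.01600 → -1.60 percentage points

RD ≈ -1.60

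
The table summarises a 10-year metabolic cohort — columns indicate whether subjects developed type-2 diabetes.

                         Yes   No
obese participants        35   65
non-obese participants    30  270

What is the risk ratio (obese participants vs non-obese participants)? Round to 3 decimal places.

3.500

risk, obese participants = 35/100 = 0.3500
risk, non-obese participants = 30/300 = 0.1000
RR = 0.3500 / 0.1000 = 3.500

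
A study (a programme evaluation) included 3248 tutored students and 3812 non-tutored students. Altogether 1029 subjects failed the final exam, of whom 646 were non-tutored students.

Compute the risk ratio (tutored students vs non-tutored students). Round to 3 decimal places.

0.696

tutored students with the outcome: 1029 − 646 = 383
tutored students without the outcome: 3248 − 383 = 2865
non-tutored students without the outcome: 3812 − 646 = 3166
risk, tutored students = 383/3248 = 0.1179
risk, non-tutored students = 646/3812 = 0.1695
RR = 0.1179 / 0.1695 = 0.696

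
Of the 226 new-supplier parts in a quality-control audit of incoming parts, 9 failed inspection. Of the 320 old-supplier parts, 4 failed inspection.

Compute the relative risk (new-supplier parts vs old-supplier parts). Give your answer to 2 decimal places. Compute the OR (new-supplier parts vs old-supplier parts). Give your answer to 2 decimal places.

risk, new-supplier parts = 9/226 = 0.03982
risk, old-supplier parts = 4/320 = 0.01250
RR = 0.03982 / 0.01250 = 3.19
odds, new-supplier parts = 9/217 = 0.04147
odds, old-supplier parts = 4/316 = 0.01266
OR = 0.04147 / 0.01266 = 3.28

RR = 3.19; OR = 3.28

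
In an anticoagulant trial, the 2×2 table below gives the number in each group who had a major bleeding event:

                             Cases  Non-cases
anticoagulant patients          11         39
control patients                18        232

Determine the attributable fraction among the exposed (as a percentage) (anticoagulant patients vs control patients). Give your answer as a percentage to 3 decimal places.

risk, anticoagulant patients = 11/50 = 0.2200
risk, control patients = 18/250 = 0.0720
AR% = (0.2200 − 0.0720) / 0.2200 = 0.6727 → 67.273%

AR% ≈ 67.273%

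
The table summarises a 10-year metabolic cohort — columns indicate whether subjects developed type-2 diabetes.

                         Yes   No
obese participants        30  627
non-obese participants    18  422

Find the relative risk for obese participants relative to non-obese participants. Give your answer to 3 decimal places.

risk, obese participants = 30/657 = 0.04566
risk, non-obese participants = 18/440 = 0.04091
RR = 0.04566 / 0.04091 = 1.116

RR = 1.116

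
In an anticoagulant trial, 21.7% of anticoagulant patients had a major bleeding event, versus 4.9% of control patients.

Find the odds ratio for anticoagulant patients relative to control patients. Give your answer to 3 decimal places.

odds, anticoagulant patients = 0.21700/0.78300 = 0.27714
odds, control patients = 0.04900/0.95100 = 0.05152
OR = 0.27714 / 0.05152 = 5.379

OR ≈ 5.379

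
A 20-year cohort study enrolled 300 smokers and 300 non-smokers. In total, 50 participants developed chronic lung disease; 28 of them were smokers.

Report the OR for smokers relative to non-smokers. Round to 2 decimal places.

smokers without the outcome: 300 − 28 = 272
non-smokers with the outcome: 50 − 28 = 22
non-smokers without the outcome: 300 − 22 = 278
OR = (28 × 278) / (272 × 22) = 7784/5984 ≈ 1.30

OR ≈ 1.30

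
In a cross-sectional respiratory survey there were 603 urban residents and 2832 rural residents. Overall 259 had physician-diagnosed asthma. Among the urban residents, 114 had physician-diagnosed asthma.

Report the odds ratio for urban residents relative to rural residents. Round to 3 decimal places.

OR ≈ 4.320

urban residents without the outcome: 603 − 114 = 489
rural residents with the outcome: 259 − 114 = 145
rural residents without the outcome: 2832 − 145 = 2687
OR = (114 × 2687) / (489 × 145) = 306318/70905 ≈ 4.320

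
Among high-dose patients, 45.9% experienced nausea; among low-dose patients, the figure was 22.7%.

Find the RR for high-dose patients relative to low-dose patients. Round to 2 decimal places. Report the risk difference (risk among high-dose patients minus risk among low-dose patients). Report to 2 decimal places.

RR = 0.4590 / 0.2270 = 2.02
risk difference = 0.4590 − 0.2270 = 0.23

RR = 2.02; RD = 0.23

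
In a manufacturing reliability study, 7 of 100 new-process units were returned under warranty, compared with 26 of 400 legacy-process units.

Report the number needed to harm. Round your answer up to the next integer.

200

risk, new-process units = 7/100 = 0.070000
risk, legacy-process units = 26/400 = 0.065000
absolute risk difference = 0.005000
1 / 0.005000 = 200.000 → round up → 200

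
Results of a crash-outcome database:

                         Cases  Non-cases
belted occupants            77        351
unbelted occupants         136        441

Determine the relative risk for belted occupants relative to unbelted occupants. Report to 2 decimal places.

0.76

risk, belted occupants = 77/428 = 0.1799
risk, unbelted occupants = 136/577 = 0.2357
RR = 0.1799 / 0.2357 = 0.76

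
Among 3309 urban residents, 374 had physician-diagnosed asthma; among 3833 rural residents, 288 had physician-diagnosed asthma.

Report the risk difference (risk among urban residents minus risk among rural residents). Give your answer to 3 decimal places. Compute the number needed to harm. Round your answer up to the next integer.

risk, urban residents = 374/3309 = 0.1130
risk, rural residents = 288/3833 = 0.0751
risk difference = 0.1130 − 0.0751 = 0.038
absolute risk difference = 0.037888
1 / 0.037888 = 26.394 → round up → 27

RD = 0.038; NNH = 27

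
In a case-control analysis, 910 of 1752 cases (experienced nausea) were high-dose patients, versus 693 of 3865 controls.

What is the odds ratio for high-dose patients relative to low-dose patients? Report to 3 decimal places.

OR = (910 × 3172) / (693 × 842) = 2886520/583506 ≈ 4.947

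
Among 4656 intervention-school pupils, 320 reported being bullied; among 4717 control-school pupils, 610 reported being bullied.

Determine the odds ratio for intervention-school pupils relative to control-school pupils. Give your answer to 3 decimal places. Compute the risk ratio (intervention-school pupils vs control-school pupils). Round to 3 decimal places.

OR = (320 × 4107) / (4336 × 610) = 1314240/2644960 ≈ 0.497
risk, intervention-school pupils = 320/4656 = 0.0687
risk, control-school pupils = 610/4717 = 0.1293
RR = 0.0687 / 0.1293 = 0.531

OR = 0.497; RR = 0.531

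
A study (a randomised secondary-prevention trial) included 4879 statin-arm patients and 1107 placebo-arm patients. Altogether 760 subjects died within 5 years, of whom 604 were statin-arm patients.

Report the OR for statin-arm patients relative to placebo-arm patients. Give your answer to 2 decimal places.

0.86

statin-arm patients without the outcome: 4879 − 604 = 4275
placebo-arm patients with the outcome: 760 − 604 = 156
placebo-arm patients without the outcome: 1107 − 156 = 951
odds, statin-arm patients = 604/4275 = 0.1413
odds, placebo-arm patients = 156/951 = 0.1640
OR = 0.1413 / 0.1640 = 0.86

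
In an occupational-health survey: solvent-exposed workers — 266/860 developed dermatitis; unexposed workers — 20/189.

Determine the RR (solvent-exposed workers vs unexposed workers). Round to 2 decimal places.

2.92

risk, solvent-exposed workers = 266/860 = 0.3093
risk, unexposed workers = 20/189 = 0.1058
RR = 0.3093 / 0.1058 = 2.92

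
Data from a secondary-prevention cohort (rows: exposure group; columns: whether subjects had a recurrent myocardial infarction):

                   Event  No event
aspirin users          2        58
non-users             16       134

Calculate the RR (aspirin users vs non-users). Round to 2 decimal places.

risk, aspirin users = 2/60 = 0.03333
risk, non-users = 16/150 = 0.10667
RR = 0.03333 / 0.10667 = 0.31

RR ≈ 0.31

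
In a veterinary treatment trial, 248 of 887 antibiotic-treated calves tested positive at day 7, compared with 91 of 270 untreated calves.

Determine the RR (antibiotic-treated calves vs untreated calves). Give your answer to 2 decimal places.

risk, antibiotic-treated calves = 248/887 = 0.2796
risk, untreated calves = 91/270 = 0.3370
RR = 0.2796 / 0.3370 = 0.83

RR = 0.83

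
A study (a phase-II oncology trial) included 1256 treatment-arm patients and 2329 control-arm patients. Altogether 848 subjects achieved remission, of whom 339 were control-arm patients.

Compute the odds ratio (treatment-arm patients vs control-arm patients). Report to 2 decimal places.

treatment-arm patients with the outcome: 848 − 339 = 509
treatment-arm patients without the outcome: 1256 − 509 = 747
control-arm patients without the outcome: 2329 − 339 = 1990
OR = (509 × 1990) / (747 × 339) = 1012910/253233 ≈ 4.00

4.00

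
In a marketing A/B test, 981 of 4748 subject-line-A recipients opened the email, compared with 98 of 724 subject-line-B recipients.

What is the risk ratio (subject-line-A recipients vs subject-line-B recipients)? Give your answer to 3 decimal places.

risk, subject-line-A recipients = 981/4748 = 0.2066
risk, subject-line-B recipients = 98/724 = 0.1354
RR = 0.2066 / 0.1354 = 1.526

RR: 1.526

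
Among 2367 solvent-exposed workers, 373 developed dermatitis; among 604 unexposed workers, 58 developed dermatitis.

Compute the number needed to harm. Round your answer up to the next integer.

risk, solvent-exposed workers = 373/2367 = 0.157583
risk, unexposed workers = 58/604 = 0.096026
absolute risk difference = 0.061557
1 / 0.061557 = 16.245 → round up → 17

NNH ≈ 17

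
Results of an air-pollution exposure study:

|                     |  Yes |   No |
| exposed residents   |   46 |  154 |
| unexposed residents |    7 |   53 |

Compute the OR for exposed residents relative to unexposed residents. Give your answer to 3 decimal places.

OR = (46 × 53) / (154 × 7) = 2438/1078 ≈ 2.262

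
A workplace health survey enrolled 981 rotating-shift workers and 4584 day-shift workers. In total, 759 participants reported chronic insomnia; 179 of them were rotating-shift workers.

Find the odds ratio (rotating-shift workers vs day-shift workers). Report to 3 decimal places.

1.541

rotating-shift workers without the outcome: 981 − 179 = 802
day-shift workers with the outcome: 759 − 179 = 580
day-shift workers without the outcome: 4584 − 580 = 4004
OR = (179 × 4004) / (802 × 580) = 716716/465160 ≈ 1.541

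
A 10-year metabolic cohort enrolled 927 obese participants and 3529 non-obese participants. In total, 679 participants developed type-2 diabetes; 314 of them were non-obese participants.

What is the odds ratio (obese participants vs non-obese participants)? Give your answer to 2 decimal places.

OR ≈ 6.65

obese participants with the outcome: 679 − 314 = 365
obese participants without the outcome: 927 − 365 = 562
non-obese participants without the outcome: 3529 − 314 = 3215
odds, obese participants = 365/562 = 0.6495
odds, non-obese participants = 314/3215 = 0.0977
OR = 0.6495 / 0.0977 = 6.65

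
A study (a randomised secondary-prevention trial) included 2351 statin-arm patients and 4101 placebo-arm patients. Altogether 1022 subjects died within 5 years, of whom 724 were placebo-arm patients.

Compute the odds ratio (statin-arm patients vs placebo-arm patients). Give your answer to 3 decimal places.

OR ≈ 0.677

statin-arm patients with the outcome: 1022 − 724 = 298
statin-arm patients without the outcome: 2351 − 298 = 2053
placebo-arm patients without the outcome: 4101 − 724 = 3377
OR = (298 × 3377) / (2053 × 724) = 1006346/1486372 ≈ 0.677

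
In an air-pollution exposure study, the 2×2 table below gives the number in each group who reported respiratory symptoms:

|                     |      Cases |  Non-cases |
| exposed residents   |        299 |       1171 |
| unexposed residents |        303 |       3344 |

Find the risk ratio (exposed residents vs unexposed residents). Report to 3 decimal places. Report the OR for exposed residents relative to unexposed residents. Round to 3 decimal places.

risk, exposed residents = 299/1470 = 0.2034
risk, unexposed residents = 303/3647 = 0.0831
RR = 0.2034 / 0.0831 = 2.448
OR = (299 × 3344) / (1171 × 303) = 999856/354813 ≈ 2.818

RR = 2.448; OR = 2.818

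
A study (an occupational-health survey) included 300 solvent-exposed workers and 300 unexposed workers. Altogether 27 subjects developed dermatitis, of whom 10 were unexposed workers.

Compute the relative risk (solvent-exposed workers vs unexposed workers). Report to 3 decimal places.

RR: 1.700

solvent-exposed workers with the outcome: 27 − 10 = 17
solvent-exposed workers without the outcome: 300 − 17 = 283
unexposed workers without the outcome: 300 − 10 = 290
risk, solvent-exposed workers = 17/300 = 0.05667
risk, unexposed workers = 10/300 = 0.03333
RR = 0.05667 / 0.03333 = 1.700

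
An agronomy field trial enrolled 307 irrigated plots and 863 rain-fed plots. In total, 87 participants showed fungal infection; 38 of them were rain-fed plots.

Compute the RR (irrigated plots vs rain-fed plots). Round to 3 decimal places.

RR ≈ 3.625

irrigated plots with the outcome: 87 − 38 = 49
irrigated plots without the outcome: 307 − 49 = 258
rain-fed plots without the outcome: 863 − 38 = 825
risk, irrigated plots = 49/307 = 0.15961
risk, rain-fed plots = 38/863 = 0.04403
RR = 0.15961 / 0.04403 = 3.625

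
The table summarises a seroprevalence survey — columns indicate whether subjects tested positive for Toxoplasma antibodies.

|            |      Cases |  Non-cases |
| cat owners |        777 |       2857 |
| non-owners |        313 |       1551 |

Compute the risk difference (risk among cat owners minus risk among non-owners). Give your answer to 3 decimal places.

0.046

risk, cat owners = 777/3634 = 0.2138
risk, non-owners = 313/1864 = 0.1679
risk difference = 0.2138 − 0.1679 = 0.046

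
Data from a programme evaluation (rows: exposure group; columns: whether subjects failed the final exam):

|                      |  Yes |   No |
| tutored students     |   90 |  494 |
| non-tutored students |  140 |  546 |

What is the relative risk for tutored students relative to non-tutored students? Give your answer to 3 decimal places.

risk, tutored students = 90/584 = 0.1541
risk, non-tutored students = 140/686 = 0.2041
RR = 0.1541 / 0.2041 = 0.755

0.755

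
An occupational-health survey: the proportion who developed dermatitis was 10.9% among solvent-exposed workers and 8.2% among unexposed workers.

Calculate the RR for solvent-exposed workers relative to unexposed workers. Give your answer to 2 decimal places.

RR = 0.1090 / 0.0820 = 1.33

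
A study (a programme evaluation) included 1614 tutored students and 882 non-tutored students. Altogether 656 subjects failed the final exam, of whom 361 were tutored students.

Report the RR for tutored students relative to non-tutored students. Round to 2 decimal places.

tutored students without the outcome: 1614 − 361 = 1253
non-tutored students with the outcome: 656 − 361 = 295
non-tutored students without the outcome: 882 − 295 = 587
risk, tutored students = 361/1614 = 0.2237
risk, non-tutored students = 295/882 = 0.3345
RR = 0.2237 / 0.3345 = 0.67

0.67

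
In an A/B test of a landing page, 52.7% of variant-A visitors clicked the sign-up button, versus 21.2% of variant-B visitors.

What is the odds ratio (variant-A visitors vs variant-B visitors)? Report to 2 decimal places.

odds, variant-A visitors = 0.5270/0.4730 = 1.1142
odds, variant-B visitors = 0.2120/0.7880 = 0.2690
OR = 1.1142 / 0.2690 = 4.14

OR = 4.14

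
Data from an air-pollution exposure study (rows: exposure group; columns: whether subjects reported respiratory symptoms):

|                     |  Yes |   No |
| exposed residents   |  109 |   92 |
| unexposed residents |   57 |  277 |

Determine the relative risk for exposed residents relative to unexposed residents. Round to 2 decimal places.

risk, exposed residents = 109/201 = 0.5423
risk, unexposed residents = 57/334 = 0.1707
RR = 0.5423 / 0.1707 = 3.18

3.18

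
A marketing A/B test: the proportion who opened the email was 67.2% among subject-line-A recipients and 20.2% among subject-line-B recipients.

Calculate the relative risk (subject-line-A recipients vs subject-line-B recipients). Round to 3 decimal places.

RR = 0.6720 / 0.2020 = 3.327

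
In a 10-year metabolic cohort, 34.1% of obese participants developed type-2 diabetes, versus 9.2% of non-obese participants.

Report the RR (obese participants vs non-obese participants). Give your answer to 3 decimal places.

RR = 0.3410 / 0.0920 = 3.707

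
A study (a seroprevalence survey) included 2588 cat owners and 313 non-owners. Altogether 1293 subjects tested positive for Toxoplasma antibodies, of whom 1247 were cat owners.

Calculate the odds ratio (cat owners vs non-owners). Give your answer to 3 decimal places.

5.397

cat owners without the outcome: 2588 − 1247 = 1341
non-owners with the outcome: 1293 − 1247 = 46
non-owners without the outcome: 313 − 46 = 267
OR = (1247 × 267) / (1341 × 46) = 332949/61686 ≈ 5.397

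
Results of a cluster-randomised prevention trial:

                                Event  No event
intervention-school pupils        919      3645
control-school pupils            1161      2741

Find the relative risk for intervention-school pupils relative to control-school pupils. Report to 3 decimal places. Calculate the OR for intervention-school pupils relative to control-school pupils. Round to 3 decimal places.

risk, intervention-school pupils = 919/4564 = 0.2014
risk, control-school pupils = 1161/3902 = 0.2975
RR = 0.2014 / 0.2975 = 0.677
odds, intervention-school pupils = 919/3645 = 0.2521
odds, control-school pupils = 1161/2741 = 0.4236
OR = 0.2521 / 0.4236 = 0.595

RR = 0.677; OR = 0.595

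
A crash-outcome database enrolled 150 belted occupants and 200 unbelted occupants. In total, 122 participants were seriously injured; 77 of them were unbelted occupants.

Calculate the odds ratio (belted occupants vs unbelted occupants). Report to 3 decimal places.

OR: 0.685

belted occupants with the outcome: 122 − 77 = 45
belted occupants without the outcome: 150 − 45 = 105
unbelted occupants without the outcome: 200 − 77 = 123
odds, belted occupants = 45/105 = 0.4286
odds, unbelted occupants = 77/123 = 0.6260
OR = 0.4286 / 0.6260 = 0.685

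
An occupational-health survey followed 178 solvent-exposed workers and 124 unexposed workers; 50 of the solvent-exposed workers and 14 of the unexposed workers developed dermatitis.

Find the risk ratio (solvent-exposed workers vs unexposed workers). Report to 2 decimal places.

2.49

risk, solvent-exposed workers = 50/178 = 0.2809
risk, unexposed workers = 14/124 = 0.1129
RR = 0.2809 / 0.1129 = 2.49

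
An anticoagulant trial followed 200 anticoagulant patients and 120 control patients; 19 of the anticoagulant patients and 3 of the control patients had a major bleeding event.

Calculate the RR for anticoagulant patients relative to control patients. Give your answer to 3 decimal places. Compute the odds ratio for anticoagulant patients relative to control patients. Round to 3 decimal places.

risk, anticoagulant patients = 19/200 = 0.09500
risk, control patients = 3/120 = 0.02500
RR = 0.09500 / 0.02500 = 3.800
odds, anticoagulant patients = 19/181 = 0.10497
odds, control patients = 3/117 = 0.02564
OR = 0.10497 / 0.02564 = 4.094

RR = 3.800; OR = 4.094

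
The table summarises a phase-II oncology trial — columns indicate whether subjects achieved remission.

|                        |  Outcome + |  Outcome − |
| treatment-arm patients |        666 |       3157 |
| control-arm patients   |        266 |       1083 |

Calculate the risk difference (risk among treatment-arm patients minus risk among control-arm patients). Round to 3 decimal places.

risk, treatment-arm patients = 666/3823 = 0.1742
risk, control-arm patients = 266/1349 = 0.1972
risk difference = 0.1742 − 0.1972 = -0.023

-0.023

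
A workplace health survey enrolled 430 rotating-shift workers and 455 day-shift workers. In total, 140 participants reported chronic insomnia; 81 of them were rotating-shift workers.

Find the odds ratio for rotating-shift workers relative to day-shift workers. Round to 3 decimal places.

rotating-shift workers without the outcome: 430 − 81 = 349
day-shift workers with the outcome: 140 − 81 = 59
day-shift workers without the outcome: 455 − 59 = 396
odds, rotating-shift workers = 81/349 = 0.2321
odds, day-shift workers = 59/396 = 0.1490
OR = 0.2321 / 0.1490 = 1.558

1.558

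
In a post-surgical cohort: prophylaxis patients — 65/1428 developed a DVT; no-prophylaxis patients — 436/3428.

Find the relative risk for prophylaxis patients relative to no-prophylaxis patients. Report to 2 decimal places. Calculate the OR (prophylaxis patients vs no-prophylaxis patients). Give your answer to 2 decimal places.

RR = 0.36; OR = 0.33

risk, prophylaxis patients = 65/1428 = 0.04552
risk, no-prophylaxis patients = 436/3428 = 0.12719
RR = 0.04552 / 0.12719 = 0.36
OR = (65 × 2992) / (1363 × 436) = 194480/594268 ≈ 0.33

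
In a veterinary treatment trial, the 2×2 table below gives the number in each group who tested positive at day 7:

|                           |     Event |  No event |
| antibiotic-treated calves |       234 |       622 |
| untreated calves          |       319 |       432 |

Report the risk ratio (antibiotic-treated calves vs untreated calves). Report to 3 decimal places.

0.644

risk, antibiotic-treated calves = 234/856 = 0.2734
risk, untreated calves = 319/751 = 0.4248
RR = 0.2734 / 0.4248 = 0.644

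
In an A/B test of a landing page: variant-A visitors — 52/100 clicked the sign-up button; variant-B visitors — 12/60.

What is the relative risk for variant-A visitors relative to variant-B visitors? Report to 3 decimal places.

risk, variant-A visitors = 52/100 = 0.5200
risk, variant-B visitors = 12/60 = 0.2000
RR = 0.5200 / 0.2000 = 2.600

2.600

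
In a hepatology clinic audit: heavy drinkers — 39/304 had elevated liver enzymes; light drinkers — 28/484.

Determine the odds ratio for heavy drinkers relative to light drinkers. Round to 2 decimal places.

OR = (39 × 456) / (265 × 28) = 17784/7420 ≈ 2.40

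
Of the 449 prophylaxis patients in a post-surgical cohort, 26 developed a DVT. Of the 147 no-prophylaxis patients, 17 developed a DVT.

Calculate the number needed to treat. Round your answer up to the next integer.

risk, prophylaxis patients = 26/449 = 0.057906
risk, no-prophylaxis patients = 17/147 = 0.115646
absolute risk difference = 0.057740
1 / 0.057740 = 17.319 → round up → 18

18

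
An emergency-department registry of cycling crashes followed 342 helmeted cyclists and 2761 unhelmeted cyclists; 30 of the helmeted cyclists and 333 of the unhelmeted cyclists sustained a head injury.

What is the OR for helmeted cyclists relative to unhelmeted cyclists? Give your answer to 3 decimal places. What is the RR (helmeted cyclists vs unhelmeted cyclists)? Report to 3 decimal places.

OR = 0.701; RR = 0.727

OR = (30 × 2428) / (312 × 333) = 72840/103896 ≈ 0.701
risk, helmeted cyclists = 30/342 = 0.0877
risk, unhelmeted cyclists = 333/2761 = 0.1206
RR = 0.0877 / 0.1206 = 0.727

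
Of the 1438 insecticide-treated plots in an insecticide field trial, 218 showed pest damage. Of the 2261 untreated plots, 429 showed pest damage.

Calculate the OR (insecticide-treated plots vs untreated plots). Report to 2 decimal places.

OR = (218 × 1832) / (1220 × 429) = 399376/523380 ≈ 0.76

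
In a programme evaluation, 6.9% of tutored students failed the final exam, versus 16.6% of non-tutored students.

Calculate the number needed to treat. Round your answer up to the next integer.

11

absolute risk difference = 0.097000
1 / 0.097000 = 10.309 → round up → 11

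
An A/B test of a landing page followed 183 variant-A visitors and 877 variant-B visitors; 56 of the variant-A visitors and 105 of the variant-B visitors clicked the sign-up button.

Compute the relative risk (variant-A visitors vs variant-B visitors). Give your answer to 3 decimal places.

risk, variant-A visitors = 56/183 = 0.3060
risk, variant-B visitors = 105/877 = 0.1197
RR = 0.3060 / 0.1197 = 2.556

RR: 2.556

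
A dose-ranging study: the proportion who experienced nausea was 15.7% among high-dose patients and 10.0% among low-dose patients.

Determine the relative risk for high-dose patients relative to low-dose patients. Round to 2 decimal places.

RR = 0.1570 / 0.1000 = 1.57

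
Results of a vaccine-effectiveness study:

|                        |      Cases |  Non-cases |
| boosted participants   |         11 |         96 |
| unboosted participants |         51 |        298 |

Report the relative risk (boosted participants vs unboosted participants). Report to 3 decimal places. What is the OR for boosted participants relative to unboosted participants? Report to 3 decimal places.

RR = 0.704; OR = 0.670

risk, boosted participants = 11/107 = 0.1028
risk, unboosted participants = 51/349 = 0.1461
RR = 0.1028 / 0.1461 = 0.704
OR = (11 × 298) / (96 × 51) = 3278/4896 ≈ 0.670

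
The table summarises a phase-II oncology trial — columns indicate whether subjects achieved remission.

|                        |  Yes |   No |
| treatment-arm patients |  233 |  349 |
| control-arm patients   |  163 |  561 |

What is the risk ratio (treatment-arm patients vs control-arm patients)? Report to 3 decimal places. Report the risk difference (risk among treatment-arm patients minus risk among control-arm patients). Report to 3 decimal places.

risk, treatment-arm patients = 233/582 = 0.4003
risk, control-arm patients = 163/724 = 0.2251
RR = 0.4003 / 0.2251 = 1.778
risk difference = 0.4003 − 0.2251 = 0.175

RR = 1.778; RD = 0.175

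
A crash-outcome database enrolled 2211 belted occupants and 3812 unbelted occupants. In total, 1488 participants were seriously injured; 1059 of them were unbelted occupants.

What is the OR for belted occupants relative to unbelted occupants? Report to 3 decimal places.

belted occupants with the outcome: 1488 − 1059 = 429
belted occupants without the outcome: 2211 − 429 = 1782
unbelted occupants without the outcome: 3812 − 1059 = 2753
OR = (429 × 2753) / (1782 × 1059) = 1181037/1887138 ≈ 0.626

OR: 0.626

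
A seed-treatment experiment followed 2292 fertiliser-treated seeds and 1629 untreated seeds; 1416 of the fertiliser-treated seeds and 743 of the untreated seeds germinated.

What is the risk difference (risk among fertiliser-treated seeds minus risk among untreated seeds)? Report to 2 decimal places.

RD = 0.16

risk, fertiliser-treated seeds = 1416/2292 = 0.6178
risk, untreated seeds = 743/1629 = 0.4561
risk difference = 0.6178 − 0.4561 = 0.16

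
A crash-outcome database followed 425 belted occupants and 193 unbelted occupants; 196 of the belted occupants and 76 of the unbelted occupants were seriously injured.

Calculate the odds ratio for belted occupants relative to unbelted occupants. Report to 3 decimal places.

1.318

odds, belted occupants = 196/229 = 0.8559
odds, unbelted occupants = 76/117 = 0.6496
OR = 0.8559 / 0.6496 = 1.318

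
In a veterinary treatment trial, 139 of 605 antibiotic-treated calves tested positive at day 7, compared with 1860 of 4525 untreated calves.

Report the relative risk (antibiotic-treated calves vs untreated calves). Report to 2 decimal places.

risk, antibiotic-treated calves = 139/605 = 0.2298
risk, untreated calves = 1860/4525 = 0.4110
RR = 0.2298 / 0.4110 = 0.56

0.56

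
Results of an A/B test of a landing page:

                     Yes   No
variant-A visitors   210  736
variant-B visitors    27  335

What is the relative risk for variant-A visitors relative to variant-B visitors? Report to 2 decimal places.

RR ≈ 2.98

risk, variant-A visitors = 210/946 = 0.2220
risk, variant-B visitors = 27/362 = 0.0746
RR = 0.2220 / 0.0746 = 2.98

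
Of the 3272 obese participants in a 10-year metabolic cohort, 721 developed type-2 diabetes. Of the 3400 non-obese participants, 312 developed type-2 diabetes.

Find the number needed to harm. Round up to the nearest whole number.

NNH = 8

risk, obese participants = 721/3272 = 0.220355
risk, non-obese participants = 312/3400 = 0.091765
absolute risk difference = 0.128590
1 / 0.128590 = 7.777 → round up → 8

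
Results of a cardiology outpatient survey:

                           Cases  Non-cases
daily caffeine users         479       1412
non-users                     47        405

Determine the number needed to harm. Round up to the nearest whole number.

risk, daily caffeine users = 479/1891 = 0.253305
risk, non-users = 47/452 = 0.103982
absolute risk difference = 0.149323
1 / 0.149323 = 6.697 → round up → 7

7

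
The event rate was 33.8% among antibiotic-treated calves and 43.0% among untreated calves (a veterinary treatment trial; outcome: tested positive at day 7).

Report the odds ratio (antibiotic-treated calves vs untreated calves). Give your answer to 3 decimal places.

OR: 0.677

odds, antibiotic-treated calves = 0.3380/0.6620 = 0.5106
odds, untreated calves = 0.4300/0.5700 = 0.7544
OR = 0.5106 / 0.7544 = 0.677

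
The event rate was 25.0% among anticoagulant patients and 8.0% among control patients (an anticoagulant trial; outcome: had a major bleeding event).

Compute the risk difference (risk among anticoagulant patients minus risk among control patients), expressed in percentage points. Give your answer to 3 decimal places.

RD: 17.000

risk difference = 0.2500 − 0.0800 = 0.1700 → 17.000 percentage points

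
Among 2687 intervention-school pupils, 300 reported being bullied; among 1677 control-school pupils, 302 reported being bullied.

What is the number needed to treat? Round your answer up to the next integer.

NNT: 15

risk, intervention-school pupils = 300/2687 = 0.111649
risk, control-school pupils = 302/1677 = 0.180083
absolute risk difference = 0.068435
1 / 0.068435 = 14.612 → round up → 15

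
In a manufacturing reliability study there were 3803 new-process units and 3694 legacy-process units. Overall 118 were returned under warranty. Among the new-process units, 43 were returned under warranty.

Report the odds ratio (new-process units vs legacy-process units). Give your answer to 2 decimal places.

new-process units without the outcome: 3803 − 43 = 3760
legacy-process units with the outcome: 118 − 43 = 75
legacy-process units without the outcome: 3694 − 75 = 3619
OR = (43 × 3619) / (3760 × 75) = 155617/282000 ≈ 0.55

OR: 0.55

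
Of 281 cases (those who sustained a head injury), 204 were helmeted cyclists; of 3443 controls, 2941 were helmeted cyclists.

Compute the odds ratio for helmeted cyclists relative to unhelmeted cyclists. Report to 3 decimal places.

0.452

odds, helmeted cyclists = 204/2941 = 0.0694
odds, unhelmeted cyclists = 77/502 = 0.1534
OR = 0.0694 / 0.1534 = 0.452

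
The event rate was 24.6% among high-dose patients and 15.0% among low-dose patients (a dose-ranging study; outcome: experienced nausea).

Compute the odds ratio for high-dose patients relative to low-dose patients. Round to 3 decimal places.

odds, high-dose patients = 0.2460/0.7540 = 0.3263
odds, low-dose patients = 0.1500/0.8500 = 0.1765
OR = 0.3263 / 0.1765 = 1.849

1.849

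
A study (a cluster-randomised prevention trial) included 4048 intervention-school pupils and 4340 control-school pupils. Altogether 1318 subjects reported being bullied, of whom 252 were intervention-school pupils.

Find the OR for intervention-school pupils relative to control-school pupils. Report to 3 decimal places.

0.204

intervention-school pupils without the outcome: 4048 − 252 = 3796
control-school pupils with the outcome: 1318 − 252 = 1066
control-school pupils without the outcome: 4340 − 1066 = 3274
OR = (252 × 3274) / (3796 × 1066) = 825048/4046536 ≈ 0.204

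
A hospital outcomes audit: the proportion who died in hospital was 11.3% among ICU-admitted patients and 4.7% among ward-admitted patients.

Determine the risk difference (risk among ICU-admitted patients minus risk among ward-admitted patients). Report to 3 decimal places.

risk difference = 0.11300 − 0.04700 = 0.066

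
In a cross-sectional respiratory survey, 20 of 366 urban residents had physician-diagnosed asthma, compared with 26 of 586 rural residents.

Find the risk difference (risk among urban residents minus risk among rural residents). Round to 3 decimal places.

RD: 0.010

risk, urban residents = 20/366 = 0.05464
risk, rural residents = 26/586 = 0.04437
risk difference = 0.05464 − 0.04437 = 0.010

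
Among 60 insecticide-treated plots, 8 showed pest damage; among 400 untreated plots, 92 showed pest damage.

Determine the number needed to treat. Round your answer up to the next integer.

risk, insecticide-treated plots = 8/60 = 0.133333
risk, untreated plots = 92/400 = 0.230000
absolute risk difference = 0.096667
1 / 0.096667 = 10.345 → round up → 11

NNT ≈ 11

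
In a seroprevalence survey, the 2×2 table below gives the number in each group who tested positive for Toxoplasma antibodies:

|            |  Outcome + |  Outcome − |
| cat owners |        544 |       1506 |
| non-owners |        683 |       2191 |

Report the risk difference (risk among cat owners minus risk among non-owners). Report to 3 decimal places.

risk, cat owners = 544/2050 = 0.2654
risk, non-owners = 683/2874 = 0.2376
risk difference = 0.2654 − 0.2376 = 0.028

0.028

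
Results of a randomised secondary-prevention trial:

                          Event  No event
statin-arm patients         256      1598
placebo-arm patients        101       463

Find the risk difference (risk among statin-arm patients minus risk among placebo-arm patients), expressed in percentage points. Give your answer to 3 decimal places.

risk, statin-arm patients = 256/1854 = 0.1381
risk, placebo-arm patients = 101/564 = 0.1791
risk difference = 0.1381 − 0.1791 = -0.0410 → -4.100 percentage points

RD = -4.100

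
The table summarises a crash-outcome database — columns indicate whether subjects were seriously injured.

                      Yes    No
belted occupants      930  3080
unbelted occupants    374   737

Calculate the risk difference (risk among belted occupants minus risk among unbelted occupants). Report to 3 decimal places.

risk, belted occupants = 930/4010 = 0.2319
risk, unbelted occupants = 374/1111 = 0.3366
risk difference = 0.2319 − 0.3366 = -0.105

-0.105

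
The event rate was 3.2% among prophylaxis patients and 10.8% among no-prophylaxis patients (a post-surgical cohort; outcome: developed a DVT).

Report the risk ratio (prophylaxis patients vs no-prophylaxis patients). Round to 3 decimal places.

RR = 0.03200 / 0.10800 = 0.296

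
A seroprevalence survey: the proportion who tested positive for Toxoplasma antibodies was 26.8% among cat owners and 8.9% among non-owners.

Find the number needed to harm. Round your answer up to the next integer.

NNH ≈ 6

absolute risk difference = 0.179000
1 / 0.179000 = 5.587 → round up → 6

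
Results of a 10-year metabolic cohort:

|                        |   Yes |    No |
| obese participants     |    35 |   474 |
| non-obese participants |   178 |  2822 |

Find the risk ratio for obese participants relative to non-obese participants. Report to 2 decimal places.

1.16

risk, obese participants = 35/509 = 0.0688
risk, non-obese participants = 178/3000 = 0.0593
RR = 0.0688 / 0.0593 = 1.16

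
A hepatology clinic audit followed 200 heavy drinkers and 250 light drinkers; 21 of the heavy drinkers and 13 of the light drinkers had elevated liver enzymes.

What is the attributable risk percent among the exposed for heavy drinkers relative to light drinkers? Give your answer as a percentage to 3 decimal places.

risk, heavy drinkers = 21/200 = 0.1050
risk, light drinkers = 13/250 = 0.0520
AR% = (0.1050 − 0.0520) / 0.1050 = 0.5048 → 50.476%

AR%: 50.476%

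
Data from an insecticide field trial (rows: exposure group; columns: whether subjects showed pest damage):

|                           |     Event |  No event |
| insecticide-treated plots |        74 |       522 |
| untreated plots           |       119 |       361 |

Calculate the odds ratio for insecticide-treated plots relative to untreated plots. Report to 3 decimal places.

OR = (74 × 361) / (522 × 119) = 26714/62118 ≈ 0.430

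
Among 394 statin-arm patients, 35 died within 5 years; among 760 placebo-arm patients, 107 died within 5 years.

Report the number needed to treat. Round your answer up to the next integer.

20

risk, statin-arm patients = 35/394 = 0.088832
risk, placebo-arm patients = 107/760 = 0.140789
absolute risk difference = 0.051957
1 / 0.051957 = 19.247 → round up → 20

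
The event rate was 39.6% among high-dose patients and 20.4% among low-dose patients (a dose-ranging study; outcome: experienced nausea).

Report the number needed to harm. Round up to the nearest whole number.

NNH = 6

absolute risk difference = 0.192000
1 / 0.192000 = 5.208 → round up → 6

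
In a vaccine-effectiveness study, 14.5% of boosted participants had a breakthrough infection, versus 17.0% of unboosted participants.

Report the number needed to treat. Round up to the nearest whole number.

NNT = 40

absolute risk difference = 0.025000
1 / 0.025000 = 40.000 → round up → 40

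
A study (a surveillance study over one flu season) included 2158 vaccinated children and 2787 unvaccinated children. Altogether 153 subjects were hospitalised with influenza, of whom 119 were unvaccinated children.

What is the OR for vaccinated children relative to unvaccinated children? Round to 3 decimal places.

0.359

vaccinated children with the outcome: 153 − 119 = 34
vaccinated children without the outcome: 2158 − 34 = 2124
unvaccinated children without the outcome: 2787 − 119 = 2668
OR = (34 × 2668) / (2124 × 119) = 90712/252756 ≈ 0.359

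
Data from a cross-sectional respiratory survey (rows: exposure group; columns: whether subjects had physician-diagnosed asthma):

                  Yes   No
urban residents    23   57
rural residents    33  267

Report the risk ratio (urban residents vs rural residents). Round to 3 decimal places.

2.614

risk, urban residents = 23/80 = 0.2875
risk, rural residents = 33/300 = 0.1100
RR = 0.2875 / 0.1100 = 2.614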